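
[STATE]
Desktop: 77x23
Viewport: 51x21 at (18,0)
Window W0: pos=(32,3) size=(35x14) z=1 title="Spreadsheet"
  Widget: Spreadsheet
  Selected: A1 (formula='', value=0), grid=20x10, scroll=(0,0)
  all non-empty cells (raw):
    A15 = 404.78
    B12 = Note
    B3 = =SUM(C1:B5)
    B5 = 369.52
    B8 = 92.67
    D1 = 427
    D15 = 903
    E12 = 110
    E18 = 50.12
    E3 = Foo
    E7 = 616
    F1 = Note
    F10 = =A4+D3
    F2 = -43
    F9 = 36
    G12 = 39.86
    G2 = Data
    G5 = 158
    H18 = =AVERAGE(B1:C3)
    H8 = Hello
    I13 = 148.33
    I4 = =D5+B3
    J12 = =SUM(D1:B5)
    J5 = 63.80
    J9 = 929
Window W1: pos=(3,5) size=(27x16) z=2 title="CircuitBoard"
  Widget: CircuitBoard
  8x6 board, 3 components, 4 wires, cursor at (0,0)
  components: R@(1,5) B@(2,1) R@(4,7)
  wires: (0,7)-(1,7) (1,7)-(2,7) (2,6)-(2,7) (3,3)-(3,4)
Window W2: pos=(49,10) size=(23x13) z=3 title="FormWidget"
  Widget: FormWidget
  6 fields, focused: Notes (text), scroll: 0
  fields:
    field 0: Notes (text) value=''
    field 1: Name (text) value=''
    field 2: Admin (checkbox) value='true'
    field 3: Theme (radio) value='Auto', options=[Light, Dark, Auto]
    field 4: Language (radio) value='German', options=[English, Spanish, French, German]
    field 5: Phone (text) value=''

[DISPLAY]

                                                   
                                                   
                                                   
              ┏━━━━━━━━━━━━━━━━━━━━━━━━━━━━━━━━━┓  
              ┃ Spreadsheet                     ┃  
━━━━━━━━━━━┓  ┠─────────────────────────────────┨  
           ┃  ┃A1:                              ┃  
───────────┨  ┃       A       B       C       D ┃  
 6 7       ┃  ┃---------------------------------┃  
           ┃  ┃  1      [0]       0       0     ┃  
           ┃  ┃  2        0    ┏━━━━━━━━━━━━━━━━━━━
          R┃  ┃  3        0#CIR┃ FormWidget        
           ┃  ┃  4        0    ┠───────────────────
           ┃  ┃  5        0  36┃> Notes:      [    
           ┃  ┃  6        0    ┃  Name:       [    
  · ─ ·    ┃  ┃  7        0    ┃  Admin:      [x]  
           ┃  ┗━━━━━━━━━━━━━━━━┃  Theme:      ( ) L
           ┃                   ┃  Language:   ( ) E
           ┃                   ┃  Phone:      [    
           ┃                   ┃                   
━━━━━━━━━━━┛                   ┃                   


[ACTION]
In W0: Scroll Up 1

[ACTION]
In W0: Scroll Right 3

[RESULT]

                                                   
                                                   
                                                   
              ┏━━━━━━━━━━━━━━━━━━━━━━━━━━━━━━━━━┓  
              ┃ Spreadsheet                     ┃  
━━━━━━━━━━━┓  ┠─────────────────────────────────┨  
           ┃  ┃A1:                              ┃  
───────────┨  ┃       D       E       F       G ┃  
 6 7       ┃  ┃---------------------------------┃  
           ┃  ┃  1      427       0Note         ┃  
           ┃  ┃  2        0    ┏━━━━━━━━━━━━━━━━━━━
          R┃  ┃  3        0Foo ┃ FormWidget        
           ┃  ┃  4        0    ┠───────────────────
           ┃  ┃  5        0    ┃> Notes:      [    
           ┃  ┃  6        0    ┃  Name:       [    
  · ─ ·    ┃  ┃  7        0    ┃  Admin:      [x]  
           ┃  ┗━━━━━━━━━━━━━━━━┃  Theme:      ( ) L
           ┃                   ┃  Language:   ( ) E
           ┃                   ┃  Phone:      [    
           ┃                   ┃                   
━━━━━━━━━━━┛                   ┃                   


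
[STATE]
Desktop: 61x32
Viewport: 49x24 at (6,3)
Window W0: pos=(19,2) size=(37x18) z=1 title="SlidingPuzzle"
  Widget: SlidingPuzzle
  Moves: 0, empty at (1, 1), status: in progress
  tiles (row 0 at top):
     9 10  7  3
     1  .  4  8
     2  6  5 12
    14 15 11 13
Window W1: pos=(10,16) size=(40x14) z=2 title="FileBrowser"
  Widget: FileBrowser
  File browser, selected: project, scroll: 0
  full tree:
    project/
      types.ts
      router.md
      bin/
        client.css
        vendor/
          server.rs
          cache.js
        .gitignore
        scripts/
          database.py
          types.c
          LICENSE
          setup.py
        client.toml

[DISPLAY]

             ┃ SlidingPuzzle                     
             ┠───────────────────────────────────
             ┃┌────┬────┬────┬────┐              
             ┃│  9 │ 10 │  7 │  3 │              
             ┃├────┼────┼────┼────┤              
             ┃│  1 │    │  4 │  8 │              
             ┃├────┼────┼────┼────┤              
             ┃│  2 │  6 │  5 │ 12 │              
             ┃├────┼────┼────┼────┤              
             ┃│ 14 │ 15 │ 11 │ 13 │              
             ┃└────┴────┴────┴────┘              
             ┃Moves: 0                           
             ┃                                   
    ┏━━━━━━━━━━━━━━━━━━━━━━━━━━━━━━━━━━━━━━┓     
    ┃ FileBrowser                          ┃     
    ┠──────────────────────────────────────┨     
    ┃> [-] project/                        ┃━━━━━
    ┃    types.ts                          ┃     
    ┃    router.md                         ┃     
    ┃    [+] bin/                          ┃     
    ┃                                      ┃     
    ┃                                      ┃     
    ┃                                      ┃     
    ┃                                      ┃     


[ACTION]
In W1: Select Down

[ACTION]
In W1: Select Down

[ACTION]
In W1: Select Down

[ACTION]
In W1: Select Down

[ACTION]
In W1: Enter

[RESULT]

             ┃ SlidingPuzzle                     
             ┠───────────────────────────────────
             ┃┌────┬────┬────┬────┐              
             ┃│  9 │ 10 │  7 │  3 │              
             ┃├────┼────┼────┼────┤              
             ┃│  1 │    │  4 │  8 │              
             ┃├────┼────┼────┼────┤              
             ┃│  2 │  6 │  5 │ 12 │              
             ┃├────┼────┼────┼────┤              
             ┃│ 14 │ 15 │ 11 │ 13 │              
             ┃└────┴────┴────┴────┘              
             ┃Moves: 0                           
             ┃                                   
    ┏━━━━━━━━━━━━━━━━━━━━━━━━━━━━━━━━━━━━━━┓     
    ┃ FileBrowser                          ┃     
    ┠──────────────────────────────────────┨     
    ┃  [-] project/                        ┃━━━━━
    ┃    types.ts                          ┃     
    ┃    router.md                         ┃     
    ┃  > [-] bin/                          ┃     
    ┃      client.css                      ┃     
    ┃      [+] vendor/                     ┃     
    ┃      .gitignore                      ┃     
    ┃      [+] scripts/                    ┃     


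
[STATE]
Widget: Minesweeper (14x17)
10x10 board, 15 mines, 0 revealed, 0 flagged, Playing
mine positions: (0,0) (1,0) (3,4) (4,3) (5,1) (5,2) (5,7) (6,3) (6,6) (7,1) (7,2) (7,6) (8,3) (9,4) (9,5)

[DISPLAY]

■■■■■■■■■■    
■■■■■■■■■■    
■■■■■■■■■■    
■■■■■■■■■■    
■■■■■■■■■■    
■■■■■■■■■■    
■■■■■■■■■■    
■■■■■■■■■■    
■■■■■■■■■■    
■■■■■■■■■■    
              
              
              
              
              
              
              


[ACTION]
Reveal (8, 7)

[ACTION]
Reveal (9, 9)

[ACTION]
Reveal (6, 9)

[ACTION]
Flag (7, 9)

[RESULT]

■2            
■2            
11 111        
  12■1        
123■■1111     
■■■■■■■■1     
■■■■■■■31     
■■■■■■■2      
■■■■■■21      
■■■■■■1       
              
              
              
              
              
              
              


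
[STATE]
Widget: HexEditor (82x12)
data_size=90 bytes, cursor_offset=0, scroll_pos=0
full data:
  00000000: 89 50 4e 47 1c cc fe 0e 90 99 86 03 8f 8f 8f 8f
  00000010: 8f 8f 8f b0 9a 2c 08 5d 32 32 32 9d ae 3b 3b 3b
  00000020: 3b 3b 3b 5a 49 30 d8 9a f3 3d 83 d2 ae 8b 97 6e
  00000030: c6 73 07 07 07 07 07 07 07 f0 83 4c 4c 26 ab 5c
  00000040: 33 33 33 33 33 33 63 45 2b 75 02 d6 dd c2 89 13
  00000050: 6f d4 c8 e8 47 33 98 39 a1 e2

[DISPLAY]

00000000  89 50 4e 47 1c cc fe 0e  90 99 86 03 8f 8f 8f 8f  |.PNG............|    
00000010  8f 8f 8f b0 9a 2c 08 5d  32 32 32 9d ae 3b 3b 3b  |.....,.]222..;;;|    
00000020  3b 3b 3b 5a 49 30 d8 9a  f3 3d 83 d2 ae 8b 97 6e  |;;;ZI0...=.....n|    
00000030  c6 73 07 07 07 07 07 07  07 f0 83 4c 4c 26 ab 5c  |.s.........LL&.\|    
00000040  33 33 33 33 33 33 63 45  2b 75 02 d6 dd c2 89 13  |333333cE+u......|    
00000050  6f d4 c8 e8 47 33 98 39  a1 e2                    |o...G3.9..      |    
                                                                                  
                                                                                  
                                                                                  
                                                                                  
                                                                                  
                                                                                  


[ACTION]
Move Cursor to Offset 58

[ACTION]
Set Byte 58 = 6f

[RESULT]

00000000  89 50 4e 47 1c cc fe 0e  90 99 86 03 8f 8f 8f 8f  |.PNG............|    
00000010  8f 8f 8f b0 9a 2c 08 5d  32 32 32 9d ae 3b 3b 3b  |.....,.]222..;;;|    
00000020  3b 3b 3b 5a 49 30 d8 9a  f3 3d 83 d2 ae 8b 97 6e  |;;;ZI0...=.....n|    
00000030  c6 73 07 07 07 07 07 07  07 f0 6F 4c 4c 26 ab 5c  |.s........oLL&.\|    
00000040  33 33 33 33 33 33 63 45  2b 75 02 d6 dd c2 89 13  |333333cE+u......|    
00000050  6f d4 c8 e8 47 33 98 39  a1 e2                    |o...G3.9..      |    
                                                                                  
                                                                                  
                                                                                  
                                                                                  
                                                                                  
                                                                                  


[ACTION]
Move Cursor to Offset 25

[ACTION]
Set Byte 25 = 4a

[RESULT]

00000000  89 50 4e 47 1c cc fe 0e  90 99 86 03 8f 8f 8f 8f  |.PNG............|    
00000010  8f 8f 8f b0 9a 2c 08 5d  32 4A 32 9d ae 3b 3b 3b  |.....,.]2J2..;;;|    
00000020  3b 3b 3b 5a 49 30 d8 9a  f3 3d 83 d2 ae 8b 97 6e  |;;;ZI0...=.....n|    
00000030  c6 73 07 07 07 07 07 07  07 f0 6f 4c 4c 26 ab 5c  |.s........oLL&.\|    
00000040  33 33 33 33 33 33 63 45  2b 75 02 d6 dd c2 89 13  |333333cE+u......|    
00000050  6f d4 c8 e8 47 33 98 39  a1 e2                    |o...G3.9..      |    
                                                                                  
                                                                                  
                                                                                  
                                                                                  
                                                                                  
                                                                                  


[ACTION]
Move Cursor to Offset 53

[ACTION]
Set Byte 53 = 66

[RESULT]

00000000  89 50 4e 47 1c cc fe 0e  90 99 86 03 8f 8f 8f 8f  |.PNG............|    
00000010  8f 8f 8f b0 9a 2c 08 5d  32 4a 32 9d ae 3b 3b 3b  |.....,.]2J2..;;;|    
00000020  3b 3b 3b 5a 49 30 d8 9a  f3 3d 83 d2 ae 8b 97 6e  |;;;ZI0...=.....n|    
00000030  c6 73 07 07 07 66 07 07  07 f0 6f 4c 4c 26 ab 5c  |.s...f....oLL&.\|    
00000040  33 33 33 33 33 33 63 45  2b 75 02 d6 dd c2 89 13  |333333cE+u......|    
00000050  6f d4 c8 e8 47 33 98 39  a1 e2                    |o...G3.9..      |    
                                                                                  
                                                                                  
                                                                                  
                                                                                  
                                                                                  
                                                                                  


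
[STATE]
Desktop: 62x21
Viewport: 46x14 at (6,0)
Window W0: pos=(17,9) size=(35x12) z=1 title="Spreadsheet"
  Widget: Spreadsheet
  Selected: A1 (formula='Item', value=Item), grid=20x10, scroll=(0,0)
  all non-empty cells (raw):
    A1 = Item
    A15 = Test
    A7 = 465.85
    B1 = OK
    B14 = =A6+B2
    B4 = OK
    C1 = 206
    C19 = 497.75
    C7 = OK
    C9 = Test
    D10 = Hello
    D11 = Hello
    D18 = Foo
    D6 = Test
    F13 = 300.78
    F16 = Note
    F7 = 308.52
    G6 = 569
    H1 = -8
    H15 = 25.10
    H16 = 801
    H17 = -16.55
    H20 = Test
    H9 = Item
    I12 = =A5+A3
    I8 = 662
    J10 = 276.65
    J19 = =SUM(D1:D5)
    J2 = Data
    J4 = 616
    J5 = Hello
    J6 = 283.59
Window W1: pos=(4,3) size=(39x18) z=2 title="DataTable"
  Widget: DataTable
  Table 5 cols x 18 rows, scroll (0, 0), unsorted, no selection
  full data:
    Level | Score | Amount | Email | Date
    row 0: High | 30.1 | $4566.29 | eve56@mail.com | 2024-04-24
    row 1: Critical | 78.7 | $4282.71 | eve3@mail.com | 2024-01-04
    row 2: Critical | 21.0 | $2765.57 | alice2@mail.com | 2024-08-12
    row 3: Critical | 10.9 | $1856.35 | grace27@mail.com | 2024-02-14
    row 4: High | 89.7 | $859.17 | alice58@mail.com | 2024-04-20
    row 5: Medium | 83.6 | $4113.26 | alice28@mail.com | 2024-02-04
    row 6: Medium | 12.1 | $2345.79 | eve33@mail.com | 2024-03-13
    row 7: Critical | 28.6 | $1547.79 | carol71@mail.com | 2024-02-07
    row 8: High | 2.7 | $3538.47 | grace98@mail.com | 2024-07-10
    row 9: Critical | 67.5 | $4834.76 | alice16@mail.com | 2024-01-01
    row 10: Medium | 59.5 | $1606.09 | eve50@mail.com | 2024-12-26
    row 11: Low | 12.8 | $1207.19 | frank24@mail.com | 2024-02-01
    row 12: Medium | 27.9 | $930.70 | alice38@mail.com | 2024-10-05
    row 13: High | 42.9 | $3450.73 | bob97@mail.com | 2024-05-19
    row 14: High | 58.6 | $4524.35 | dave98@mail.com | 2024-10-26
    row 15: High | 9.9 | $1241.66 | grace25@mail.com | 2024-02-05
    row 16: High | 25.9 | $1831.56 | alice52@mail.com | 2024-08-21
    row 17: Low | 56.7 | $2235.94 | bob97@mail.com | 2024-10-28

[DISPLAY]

                                              
                                              
                                              
━━━━━━━━━━━━━━━━━━━━━━━━━━━━━━━━━━━━┓         
DataTable                           ┃         
────────────────────────────────────┨         
evel   │Score│Amount  │Email        ┃         
───────┼─────┼────────┼─────────────┃         
igh    │30.1 │$4566.29│eve56@mail.co┃         
ritical│78.7 │$4282.71│eve3@mail.com┃━━━━━━━━┓
ritical│21.0 │$2765.57│alice2@mail.c┃        ┃
ritical│10.9 │$1856.35│grace27@mail.┃────────┨
igh    │89.7 │$859.17 │alice58@mail.┃        ┃
edium  │83.6 │$4113.26│alice28@mail.┃      D ┃


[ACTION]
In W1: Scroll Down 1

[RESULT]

                                              
                                              
                                              
━━━━━━━━━━━━━━━━━━━━━━━━━━━━━━━━━━━━┓         
DataTable                           ┃         
────────────────────────────────────┨         
evel   │Score│Amount  │Email        ┃         
───────┼─────┼────────┼─────────────┃         
ritical│78.7 │$4282.71│eve3@mail.com┃         
ritical│21.0 │$2765.57│alice2@mail.c┃━━━━━━━━┓
ritical│10.9 │$1856.35│grace27@mail.┃        ┃
igh    │89.7 │$859.17 │alice58@mail.┃────────┨
edium  │83.6 │$4113.26│alice28@mail.┃        ┃
edium  │12.1 │$2345.79│eve33@mail.co┃      D ┃


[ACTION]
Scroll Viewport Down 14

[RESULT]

───────┼─────┼────────┼─────────────┃         
ritical│78.7 │$4282.71│eve3@mail.com┃         
ritical│21.0 │$2765.57│alice2@mail.c┃━━━━━━━━┓
ritical│10.9 │$1856.35│grace27@mail.┃        ┃
igh    │89.7 │$859.17 │alice58@mail.┃────────┨
edium  │83.6 │$4113.26│alice28@mail.┃        ┃
edium  │12.1 │$2345.79│eve33@mail.co┃      D ┃
ritical│28.6 │$1547.79│carol71@mail.┃--------┃
igh    │2.7  │$3538.47│grace98@mail.┃206     ┃
ritical│67.5 │$4834.76│alice16@mail.┃  0     ┃
edium  │59.5 │$1606.09│eve50@mail.co┃  0     ┃
ow     │12.8 │$1207.19│frank24@mail.┃  0     ┃
edium  │27.9 │$930.70 │alice38@mail.┃  0     ┃
━━━━━━━━━━━━━━━━━━━━━━━━━━━━━━━━━━━━┛━━━━━━━━┛


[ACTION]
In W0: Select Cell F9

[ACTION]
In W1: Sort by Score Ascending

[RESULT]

───────┼─────┼────────┼─────────────┃         
igh    │9.9  │$1241.66│grace25@mail.┃         
ritical│10.9 │$1856.35│grace27@mail.┃━━━━━━━━┓
edium  │12.1 │$2345.79│eve33@mail.co┃        ┃
ow     │12.8 │$1207.19│frank24@mail.┃────────┨
ritical│21.0 │$2765.57│alice2@mail.c┃        ┃
igh    │25.9 │$1831.56│alice52@mail.┃      D ┃
edium  │27.9 │$930.70 │alice38@mail.┃--------┃
ritical│28.6 │$1547.79│carol71@mail.┃206     ┃
igh    │30.1 │$4566.29│eve56@mail.co┃  0     ┃
igh    │42.9 │$3450.73│bob97@mail.co┃  0     ┃
ow     │56.7 │$2235.94│bob97@mail.co┃  0     ┃
igh    │58.6 │$4524.35│dave98@mail.c┃  0     ┃
━━━━━━━━━━━━━━━━━━━━━━━━━━━━━━━━━━━━┛━━━━━━━━┛


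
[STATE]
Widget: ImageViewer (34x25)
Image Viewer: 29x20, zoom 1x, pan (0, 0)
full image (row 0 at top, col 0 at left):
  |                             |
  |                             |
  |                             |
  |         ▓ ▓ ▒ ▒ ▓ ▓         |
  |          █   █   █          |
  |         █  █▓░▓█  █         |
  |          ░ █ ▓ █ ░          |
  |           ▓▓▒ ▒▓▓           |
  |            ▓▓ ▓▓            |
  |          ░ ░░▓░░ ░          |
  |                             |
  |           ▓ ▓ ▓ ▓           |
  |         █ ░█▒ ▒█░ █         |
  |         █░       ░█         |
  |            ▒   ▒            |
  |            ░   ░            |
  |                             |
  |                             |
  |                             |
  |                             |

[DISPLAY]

                                  
                                  
                                  
         ▓ ▓ ▒ ▒ ▓ ▓              
          █   █   █               
         █  █▓░▓█  █              
          ░ █ ▓ █ ░               
           ▓▓▒ ▒▓▓                
            ▓▓ ▓▓                 
          ░ ░░▓░░ ░               
                                  
           ▓ ▓ ▓ ▓                
         █ ░█▒ ▒█░ █              
         █░       ░█              
            ▒   ▒                 
            ░   ░                 
                                  
                                  
                                  
                                  
                                  
                                  
                                  
                                  
                                  


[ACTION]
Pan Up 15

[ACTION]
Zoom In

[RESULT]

                                  
                                  
                                  
                                  
                                  
                                  
                  ▓▓  ▓▓  ▒▒  ▒▒  
                  ▓▓  ▓▓  ▒▒  ▒▒  
                    ██      ██    
                    ██      ██    
                  ██    ██▓▓░░▓▓██
                  ██    ██▓▓░░▓▓██
                    ░░  ██  ▓▓  ██
                    ░░  ██  ▓▓  ██
                      ▓▓▓▓▒▒  ▒▒▓▓
                      ▓▓▓▓▒▒  ▒▒▓▓
                        ▓▓▓▓  ▓▓▓▓
                        ▓▓▓▓  ▓▓▓▓
                    ░░  ░░░░▓▓░░░░
                    ░░  ░░░░▓▓░░░░
                                  
                                  
                      ▓▓  ▓▓  ▓▓  
                      ▓▓  ▓▓  ▓▓  
                  ██  ░░██▒▒  ▒▒██


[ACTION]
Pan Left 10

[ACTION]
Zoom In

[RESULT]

                                  
                                  
                                  
                                  
                                  
                                  
                                  
                                  
                                  
                           ▓▓▓   ▓
                           ▓▓▓   ▓
                           ▓▓▓   ▓
                              ███ 
                              ███ 
                              ███ 
                           ███    
                           ███    
                           ███    
                              ░░░ 
                              ░░░ 
                              ░░░ 
                                 ▓
                                 ▓
                                 ▓
                                  


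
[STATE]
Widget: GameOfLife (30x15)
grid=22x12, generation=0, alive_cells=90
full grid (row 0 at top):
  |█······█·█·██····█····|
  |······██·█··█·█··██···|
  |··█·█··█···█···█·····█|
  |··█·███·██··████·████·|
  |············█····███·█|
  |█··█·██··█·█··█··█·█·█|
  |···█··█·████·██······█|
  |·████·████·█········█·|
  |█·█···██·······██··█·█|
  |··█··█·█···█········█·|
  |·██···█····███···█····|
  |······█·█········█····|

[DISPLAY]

Gen: 0                        
█······█·█·██····█····        
······██·█··█·█··██···        
··█·█··█···█···█·····█        
··█·███·██··████·████·        
············█····███·█        
█··█·██··█·█··█··█·█·█        
···█··█·████·██······█        
·████·████·█········█·        
█·█···██·······██··█·█        
··█··█·█···█········█·        
·██···█····███···█····        
······█·█········█····        
                              
                              


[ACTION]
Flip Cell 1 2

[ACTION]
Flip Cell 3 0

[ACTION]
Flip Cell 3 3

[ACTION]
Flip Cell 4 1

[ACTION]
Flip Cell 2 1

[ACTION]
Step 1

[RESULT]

Gen: 1                        
······██··████···██···        
··██··██····██··███···        
····█····███···█····█·        
█···█████··█████·█···█        
██·····██████··█·····█        
··█·██████·█··█··█·█·█        
·█·········█·██······█        
·█··█······██·██····██        
····█·····█········█·█        
··██·█·█···█····█···█·        
·██··██····██·········        
·······█····█·········        
                              
                              


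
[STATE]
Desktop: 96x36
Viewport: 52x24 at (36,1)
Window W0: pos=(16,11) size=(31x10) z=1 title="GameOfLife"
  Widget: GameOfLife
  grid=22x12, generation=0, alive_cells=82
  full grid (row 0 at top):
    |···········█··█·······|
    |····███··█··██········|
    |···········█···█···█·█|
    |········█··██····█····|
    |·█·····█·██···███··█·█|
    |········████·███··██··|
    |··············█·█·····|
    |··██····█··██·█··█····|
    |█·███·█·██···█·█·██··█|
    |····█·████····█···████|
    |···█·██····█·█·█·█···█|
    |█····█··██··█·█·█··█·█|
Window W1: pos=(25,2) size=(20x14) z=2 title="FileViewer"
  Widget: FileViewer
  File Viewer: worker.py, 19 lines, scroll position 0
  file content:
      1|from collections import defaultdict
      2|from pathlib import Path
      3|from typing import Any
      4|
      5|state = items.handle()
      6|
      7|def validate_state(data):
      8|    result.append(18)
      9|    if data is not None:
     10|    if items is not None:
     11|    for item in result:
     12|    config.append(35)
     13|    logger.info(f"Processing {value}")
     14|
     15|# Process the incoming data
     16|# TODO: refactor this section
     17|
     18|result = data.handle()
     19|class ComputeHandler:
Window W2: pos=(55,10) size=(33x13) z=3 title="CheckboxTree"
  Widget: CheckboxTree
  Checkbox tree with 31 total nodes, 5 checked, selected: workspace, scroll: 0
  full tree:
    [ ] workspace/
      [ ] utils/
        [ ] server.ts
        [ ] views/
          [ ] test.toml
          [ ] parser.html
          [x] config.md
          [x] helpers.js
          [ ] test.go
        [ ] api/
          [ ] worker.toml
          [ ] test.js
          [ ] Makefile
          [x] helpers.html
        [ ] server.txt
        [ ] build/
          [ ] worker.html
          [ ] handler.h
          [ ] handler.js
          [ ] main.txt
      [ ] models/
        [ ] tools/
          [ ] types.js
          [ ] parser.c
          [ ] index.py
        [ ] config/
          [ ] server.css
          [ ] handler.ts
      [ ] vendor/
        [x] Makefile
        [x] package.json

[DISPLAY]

                                                    
━━━━━━━━┓                                           
r       ┃                                           
────────┨                                           
ctions ▲┃                                           
ib impo█┃                                           
g impor░┃                                           
       ░┃                                           
ems.han░┃                                           
       ░┃          ┏━━━━━━━━━━━━━━━━━━━━━━━━━━━━━━━┓
te_stat░┃━┓        ┃ CheckboxTree                  ┃
.append░┃ ┃        ┠───────────────────────────────┨
a is no░┃─┨        ┃>[-] workspace/                ┃
ms is n▼┃ ┃        ┃   [-] utils/                  ┃
━━━━━━━━┛ ┃        ┃     [ ] server.ts             ┃
█·█       ┃        ┃     [-] views/                ┃
█··       ┃        ┃       [ ] test.toml           ┃
···       ┃        ┃       [ ] parser.html         ┃
···       ┃        ┃       [x] config.md           ┃
━━━━━━━━━━┛        ┃       [x] helpers.js          ┃
                   ┃       [ ] test.go             ┃
                   ┗━━━━━━━━━━━━━━━━━━━━━━━━━━━━━━━┛
                                                    
                                                    


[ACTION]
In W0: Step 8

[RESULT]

                                                    
━━━━━━━━┓                                           
r       ┃                                           
────────┨                                           
ctions ▲┃                                           
ib impo█┃                                           
g impor░┃                                           
       ░┃                                           
ems.han░┃                                           
       ░┃          ┏━━━━━━━━━━━━━━━━━━━━━━━━━━━━━━━┓
te_stat░┃━┓        ┃ CheckboxTree                  ┃
.append░┃ ┃        ┠───────────────────────────────┨
a is no░┃─┨        ┃>[-] workspace/                ┃
ms is n▼┃ ┃        ┃   [-] utils/                  ┃
━━━━━━━━┛ ┃        ┃     [ ] server.ts             ┃
···       ┃        ┃     [-] views/                ┃
···       ┃        ┃       [ ] test.toml           ┃
···       ┃        ┃       [ ] parser.html         ┃
···       ┃        ┃       [x] config.md           ┃
━━━━━━━━━━┛        ┃       [x] helpers.js          ┃
                   ┃       [ ] test.go             ┃
                   ┗━━━━━━━━━━━━━━━━━━━━━━━━━━━━━━━┛
                                                    
                                                    


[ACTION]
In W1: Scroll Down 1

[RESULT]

                                                    
━━━━━━━━┓                                           
r       ┃                                           
────────┨                                           
ib impo▲┃                                           
g impor█┃                                           
       ░┃                                           
ems.han░┃                                           
       ░┃                                           
te_stat░┃          ┏━━━━━━━━━━━━━━━━━━━━━━━━━━━━━━━┓
.append░┃━┓        ┃ CheckboxTree                  ┃
a is no░┃ ┃        ┠───────────────────────────────┨
ms is n░┃─┨        ┃>[-] workspace/                ┃
em in r▼┃ ┃        ┃   [-] utils/                  ┃
━━━━━━━━┛ ┃        ┃     [ ] server.ts             ┃
···       ┃        ┃     [-] views/                ┃
···       ┃        ┃       [ ] test.toml           ┃
···       ┃        ┃       [ ] parser.html         ┃
···       ┃        ┃       [x] config.md           ┃
━━━━━━━━━━┛        ┃       [x] helpers.js          ┃
                   ┃       [ ] test.go             ┃
                   ┗━━━━━━━━━━━━━━━━━━━━━━━━━━━━━━━┛
                                                    
                                                    


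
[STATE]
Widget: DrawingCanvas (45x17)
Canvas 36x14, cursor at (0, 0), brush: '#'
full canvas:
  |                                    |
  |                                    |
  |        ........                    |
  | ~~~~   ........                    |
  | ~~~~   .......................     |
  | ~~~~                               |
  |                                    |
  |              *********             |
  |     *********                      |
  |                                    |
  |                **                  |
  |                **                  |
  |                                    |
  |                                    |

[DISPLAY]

+                                            
                                             
        ........                             
 ~~~~   ........                             
 ~~~~   .......................              
 ~~~~                                        
                                             
              *********                      
     *********                               
                                             
                **                           
                **                           
                                             
                                             
                                             
                                             
                                             


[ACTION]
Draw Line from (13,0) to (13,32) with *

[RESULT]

+                                            
                                             
        ........                             
 ~~~~   ........                             
 ~~~~   .......................              
 ~~~~                                        
                                             
              *********                      
     *********                               
                                             
                **                           
                **                           
                                             
*********************************            
                                             
                                             
                                             


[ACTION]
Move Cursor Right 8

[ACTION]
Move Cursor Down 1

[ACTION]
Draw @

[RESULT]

                                             
        @                                    
        ........                             
 ~~~~   ........                             
 ~~~~   .......................              
 ~~~~                                        
                                             
              *********                      
     *********                               
                                             
                **                           
                **                           
                                             
*********************************            
                                             
                                             
                                             


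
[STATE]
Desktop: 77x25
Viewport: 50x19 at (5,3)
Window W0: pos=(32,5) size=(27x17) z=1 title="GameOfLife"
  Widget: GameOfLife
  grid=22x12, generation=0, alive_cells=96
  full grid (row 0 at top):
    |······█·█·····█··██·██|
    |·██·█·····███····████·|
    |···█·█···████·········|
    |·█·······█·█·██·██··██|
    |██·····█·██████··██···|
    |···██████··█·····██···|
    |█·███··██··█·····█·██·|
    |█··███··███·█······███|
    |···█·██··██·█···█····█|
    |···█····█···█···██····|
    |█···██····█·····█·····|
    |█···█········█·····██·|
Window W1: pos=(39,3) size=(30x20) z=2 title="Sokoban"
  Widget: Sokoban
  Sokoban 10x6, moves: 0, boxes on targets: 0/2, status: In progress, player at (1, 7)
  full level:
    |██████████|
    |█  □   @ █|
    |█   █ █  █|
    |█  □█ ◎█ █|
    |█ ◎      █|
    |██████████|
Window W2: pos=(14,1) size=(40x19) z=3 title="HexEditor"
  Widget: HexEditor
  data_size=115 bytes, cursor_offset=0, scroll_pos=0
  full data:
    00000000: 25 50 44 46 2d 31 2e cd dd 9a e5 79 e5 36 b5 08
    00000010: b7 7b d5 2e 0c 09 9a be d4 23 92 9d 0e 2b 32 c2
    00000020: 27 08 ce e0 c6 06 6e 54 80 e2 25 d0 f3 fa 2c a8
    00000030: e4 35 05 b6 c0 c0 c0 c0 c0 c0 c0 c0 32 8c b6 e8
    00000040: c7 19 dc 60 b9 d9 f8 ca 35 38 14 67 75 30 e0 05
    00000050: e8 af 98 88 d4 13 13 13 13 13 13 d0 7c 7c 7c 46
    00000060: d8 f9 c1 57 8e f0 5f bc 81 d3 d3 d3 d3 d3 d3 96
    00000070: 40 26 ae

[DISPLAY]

         ┠──────────────────────────────────────┨━
         ┃00000000  25 50 44 46 2d 31 2e cd  dd ┃ 
         ┃00000010  b7 7b d5 2e 0c 09 9a be  d4 ┃─
         ┃00000020  27 08 ce e0 c6 06 6e 54  80 ┃ 
         ┃00000030  e4 35 05 b6 c0 c0 c0 c0  c0 ┃ 
         ┃00000040  c7 19 dc 60 b9 d9 f8 ca  35 ┃ 
         ┃00000050  e8 af 98 88 d4 13 13 13  13 ┃ 
         ┃00000060  d8 f9 c1 57 8e f0 5f bc  81 ┃ 
         ┃00000070  40 26 ae                    ┃ 
         ┃                                      ┃ 
         ┃                                      ┃ 
         ┃                                      ┃ 
         ┃                                      ┃ 
         ┃                                      ┃ 
         ┃                                      ┃ 
         ┃                                      ┃ 
         ┗━━━━━━━━━━━━━━━━━━━━━━━━━━━━━━━━━━━━━━┛ 
                           ┃█···█·┃               
                           ┗━━━━━━┃               


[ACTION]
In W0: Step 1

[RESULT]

         ┠──────────────────────────────────────┨━
         ┃00000000  25 50 44 46 2d 31 2e cd  dd ┃ 
         ┃00000010  b7 7b d5 2e 0c 09 9a be  d4 ┃─
         ┃00000020  27 08 ce e0 c6 06 6e 54  80 ┃ 
         ┃00000030  e4 35 05 b6 c0 c0 c0 c0  c0 ┃ 
         ┃00000040  c7 19 dc 60 b9 d9 f8 ca  35 ┃ 
         ┃00000050  e8 af 98 88 d4 13 13 13  13 ┃ 
         ┃00000060  d8 f9 c1 57 8e f0 5f bc  81 ┃ 
         ┃00000070  40 26 ae                    ┃ 
         ┃                                      ┃ 
         ┃                                      ┃ 
         ┃                                      ┃ 
         ┃                                      ┃ 
         ┃                                      ┃ 
         ┃                                      ┃ 
         ┃                                      ┃ 
         ┗━━━━━━━━━━━━━━━━━━━━━━━━━━━━━━━━━━━━━━┛ 
                           ┃····██┃               
                           ┗━━━━━━┃               


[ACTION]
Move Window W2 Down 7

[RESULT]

                                  ┏━━━━━━━━━━━━━━━
                                  ┃ Sokoban       
                           ┏━━━━━━┠───────────────
         ┏━━━━━━━━━━━━━━━━━━━━━━━━━━━━━━━━━━━━━━┓ 
         ┃ HexEditor                            ┃ 
         ┠──────────────────────────────────────┨ 
         ┃00000000  25 50 44 46 2d 31 2e cd  dd ┃ 
         ┃00000010  b7 7b d5 2e 0c 09 9a be  d4 ┃ 
         ┃00000020  27 08 ce e0 c6 06 6e 54  80 ┃ 
         ┃00000030  e4 35 05 b6 c0 c0 c0 c0  c0 ┃ 
         ┃00000040  c7 19 dc 60 b9 d9 f8 ca  35 ┃ 
         ┃00000050  e8 af 98 88 d4 13 13 13  13 ┃ 
         ┃00000060  d8 f9 c1 57 8e f0 5f bc  81 ┃ 
         ┃00000070  40 26 ae                    ┃ 
         ┃                                      ┃ 
         ┃                                      ┃ 
         ┃                                      ┃ 
         ┃                                      ┃ 
         ┃                                      ┃ 


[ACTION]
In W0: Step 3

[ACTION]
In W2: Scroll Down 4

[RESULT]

                                  ┏━━━━━━━━━━━━━━━
                                  ┃ Sokoban       
                           ┏━━━━━━┠───────────────
         ┏━━━━━━━━━━━━━━━━━━━━━━━━━━━━━━━━━━━━━━┓ 
         ┃ HexEditor                            ┃ 
         ┠──────────────────────────────────────┨ 
         ┃00000040  c7 19 dc 60 b9 d9 f8 ca  35 ┃ 
         ┃00000050  e8 af 98 88 d4 13 13 13  13 ┃ 
         ┃00000060  d8 f9 c1 57 8e f0 5f bc  81 ┃ 
         ┃00000070  40 26 ae                    ┃ 
         ┃                                      ┃ 
         ┃                                      ┃ 
         ┃                                      ┃ 
         ┃                                      ┃ 
         ┃                                      ┃ 
         ┃                                      ┃ 
         ┃                                      ┃ 
         ┃                                      ┃ 
         ┃                                      ┃ 


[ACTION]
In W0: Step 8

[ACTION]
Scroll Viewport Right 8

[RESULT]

                          ┏━━━━━━━━━━━━━━━━━━━━━━━
                          ┃ Sokoban               
                   ┏━━━━━━┠───────────────────────
 ┏━━━━━━━━━━━━━━━━━━━━━━━━━━━━━━━━━━━━━━┓         
 ┃ HexEditor                            ┃         
 ┠──────────────────────────────────────┨         
 ┃00000040  c7 19 dc 60 b9 d9 f8 ca  35 ┃         
 ┃00000050  e8 af 98 88 d4 13 13 13  13 ┃         
 ┃00000060  d8 f9 c1 57 8e f0 5f bc  81 ┃         
 ┃00000070  40 26 ae                    ┃         
 ┃                                      ┃         
 ┃                                      ┃         
 ┃                                      ┃         
 ┃                                      ┃         
 ┃                                      ┃         
 ┃                                      ┃         
 ┃                                      ┃         
 ┃                                      ┃         
 ┃                                      ┃         
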